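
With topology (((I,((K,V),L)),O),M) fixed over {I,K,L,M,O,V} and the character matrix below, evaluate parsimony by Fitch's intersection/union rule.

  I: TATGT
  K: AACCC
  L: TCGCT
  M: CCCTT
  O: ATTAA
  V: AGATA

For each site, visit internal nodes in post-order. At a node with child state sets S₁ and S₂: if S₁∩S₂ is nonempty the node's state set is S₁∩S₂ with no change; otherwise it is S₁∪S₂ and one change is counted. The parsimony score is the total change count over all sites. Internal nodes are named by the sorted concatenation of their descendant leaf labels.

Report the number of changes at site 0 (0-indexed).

3

[col 0] KV: children K:{A}, V:{A} ∩→ {A}; cost 0
[col 0] KLV: children KV:{A}, L:{T} ∪→ {A,T}; cost 1
[col 0] IKLV: children I:{T}, KLV:{A,T} ∩→ {T}; cost 0
[col 0] IKLOV: children IKLV:{T}, O:{A} ∪→ {A,T}; cost 1
[col 0] IKLMOV: children IKLOV:{A,T}, M:{C} ∪→ {A,C,T}; cost 1
[col 1] KV: children K:{A}, V:{G} ∪→ {A,G}; cost 1
[col 1] KLV: children KV:{A,G}, L:{C} ∪→ {A,C,G}; cost 1
[col 1] IKLV: children I:{A}, KLV:{A,C,G} ∩→ {A}; cost 0
[col 1] IKLOV: children IKLV:{A}, O:{T} ∪→ {A,T}; cost 1
[col 1] IKLMOV: children IKLOV:{A,T}, M:{C} ∪→ {A,C,T}; cost 1
[col 2] KV: children K:{C}, V:{A} ∪→ {A,C}; cost 1
[col 2] KLV: children KV:{A,C}, L:{G} ∪→ {A,C,G}; cost 1
[col 2] IKLV: children I:{T}, KLV:{A,C,G} ∪→ {A,C,G,T}; cost 1
[col 2] IKLOV: children IKLV:{A,C,G,T}, O:{T} ∩→ {T}; cost 0
[col 2] IKLMOV: children IKLOV:{T}, M:{C} ∪→ {C,T}; cost 1
[col 3] KV: children K:{C}, V:{T} ∪→ {C,T}; cost 1
[col 3] KLV: children KV:{C,T}, L:{C} ∩→ {C}; cost 0
[col 3] IKLV: children I:{G}, KLV:{C} ∪→ {C,G}; cost 1
[col 3] IKLOV: children IKLV:{C,G}, O:{A} ∪→ {A,C,G}; cost 1
[col 3] IKLMOV: children IKLOV:{A,C,G}, M:{T} ∪→ {A,C,G,T}; cost 1
[col 4] KV: children K:{C}, V:{A} ∪→ {A,C}; cost 1
[col 4] KLV: children KV:{A,C}, L:{T} ∪→ {A,C,T}; cost 1
[col 4] IKLV: children I:{T}, KLV:{A,C,T} ∩→ {T}; cost 0
[col 4] IKLOV: children IKLV:{T}, O:{A} ∪→ {A,T}; cost 1
[col 4] IKLMOV: children IKLOV:{A,T}, M:{T} ∩→ {T}; cost 0
per-site changes: [3, 4, 4, 4, 3]; total = 18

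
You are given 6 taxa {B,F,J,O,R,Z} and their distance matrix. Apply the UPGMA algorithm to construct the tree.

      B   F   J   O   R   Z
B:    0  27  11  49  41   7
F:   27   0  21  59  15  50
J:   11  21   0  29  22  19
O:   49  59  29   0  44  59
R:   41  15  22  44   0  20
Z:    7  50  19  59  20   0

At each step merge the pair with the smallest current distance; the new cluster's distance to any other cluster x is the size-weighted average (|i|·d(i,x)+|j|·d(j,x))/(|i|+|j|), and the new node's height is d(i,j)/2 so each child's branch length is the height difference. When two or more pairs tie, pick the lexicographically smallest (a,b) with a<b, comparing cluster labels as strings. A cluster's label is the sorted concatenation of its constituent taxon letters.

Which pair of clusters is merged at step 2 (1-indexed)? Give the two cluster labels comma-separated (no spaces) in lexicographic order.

iteration 1: select B,Z (d=7); attach at lengths (7/2, 7/2); label the merged cluster BZ
  updated: d(BZ,F)=77/2, d(BZ,J)=15, d(BZ,O)=54, d(BZ,R)=61/2
iteration 2: select BZ,J (d=15); attach at lengths (4, 15/2); label the merged cluster BJZ
  updated: d(BJZ,F)=98/3, d(BJZ,O)=137/3, d(BJZ,R)=83/3
iteration 3: select F,R (d=15); attach at lengths (15/2, 15/2); label the merged cluster FR
  updated: d(BJZ,FR)=181/6, d(FR,O)=103/2
iteration 4: select BJZ,FR (d=181/6); attach at lengths (91/12, 91/12); label the merged cluster BFJRZ
  updated: d(BFJRZ,O)=48
iteration 5: select BFJRZ,O (d=48); attach at lengths (107/12, 24); label the merged cluster BFJORZ
final tree: ((((B:7/2,Z:7/2):4,J:15/2):91/12,(F:15/2,R:15/2):91/12):107/12,O:24)
total length: 979/12

BZ,J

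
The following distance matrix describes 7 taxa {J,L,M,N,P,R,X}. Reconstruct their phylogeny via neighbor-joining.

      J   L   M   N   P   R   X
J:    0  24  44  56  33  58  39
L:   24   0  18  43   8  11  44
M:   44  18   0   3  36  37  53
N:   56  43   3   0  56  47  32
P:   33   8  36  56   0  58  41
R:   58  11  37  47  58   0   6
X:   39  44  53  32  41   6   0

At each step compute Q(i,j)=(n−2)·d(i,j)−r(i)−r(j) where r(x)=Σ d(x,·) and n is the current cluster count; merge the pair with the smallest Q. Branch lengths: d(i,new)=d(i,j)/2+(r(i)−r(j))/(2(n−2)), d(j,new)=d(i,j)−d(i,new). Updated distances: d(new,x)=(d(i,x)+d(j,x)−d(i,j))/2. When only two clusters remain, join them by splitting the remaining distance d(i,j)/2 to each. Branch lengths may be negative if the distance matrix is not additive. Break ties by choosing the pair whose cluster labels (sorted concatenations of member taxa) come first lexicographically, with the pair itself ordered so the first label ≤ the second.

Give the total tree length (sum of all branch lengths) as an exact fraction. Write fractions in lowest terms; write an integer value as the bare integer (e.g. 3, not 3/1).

1403/16

1. join M+N (d=3, Q=-413) ⇒ MN; edges |M|=-31/10, |N|=61/10
  updated: d(J,MN)=97/2, d(L,MN)=29, d(MN,P)=89/2, d(MN,R)=81/2, d(MN,X)=41
2. join R+X (d=6, Q=-641/2) ⇒ RX; edges |R|=53/16, |X|=43/16
  updated: d(J,RX)=91/2, d(L,RX)=49/2, d(MN,RX)=151/4, d(P,RX)=93/2
3. join MN+RX (d=151/4, Q=-803/4) ⇒ MNRX; edges |MN|=475/24, |RX|=431/24
  updated: d(J,MNRX)=225/8, d(L,MNRX)=63/8, d(MNRX,P)=213/8
4. join J+MNRX (d=225/8, Q=-183/2) ⇒ JMNRX; edges |J|=315/16, |MNRX|=135/16
  updated: d(JMNRX,L)=15/8, d(JMNRX,P)=63/4
5. join JMNRX+L (d=15/8, Q=-205/8) ⇒ JLMNRX; edges |JMNRX|=77/16, |L|=-47/16
  updated: d(JLMNRX,P)=175/16
6. join JLMNRX+P (d=175/16) ⇒ JLMNPRX; edges |JLMNRX|=175/32, |P|=175/32
final tree: (((J:315/16,((M:-31/10,N:61/10):475/24,(R:53/16,X:43/16):431/24):135/16):77/16,L:-47/16):175/32,P:175/32)
total length: 1403/16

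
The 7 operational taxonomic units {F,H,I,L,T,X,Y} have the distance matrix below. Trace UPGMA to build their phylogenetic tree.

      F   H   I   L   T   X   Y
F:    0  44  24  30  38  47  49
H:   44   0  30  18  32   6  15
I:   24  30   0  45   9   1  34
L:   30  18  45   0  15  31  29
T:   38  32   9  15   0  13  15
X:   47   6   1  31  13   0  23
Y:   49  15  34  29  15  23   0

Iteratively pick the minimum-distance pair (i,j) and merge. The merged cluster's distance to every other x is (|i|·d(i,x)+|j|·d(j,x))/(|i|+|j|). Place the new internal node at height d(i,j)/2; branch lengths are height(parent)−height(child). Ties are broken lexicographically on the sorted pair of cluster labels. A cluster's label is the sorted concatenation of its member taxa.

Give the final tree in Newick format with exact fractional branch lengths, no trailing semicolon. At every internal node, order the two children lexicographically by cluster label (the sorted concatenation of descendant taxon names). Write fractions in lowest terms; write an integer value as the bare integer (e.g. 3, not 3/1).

iteration 1: select I,X (d=1); attach at lengths (1/2, 1/2); label the merged cluster IX
  updated: d(F,IX)=71/2, d(H,IX)=18, d(IX,L)=38, d(IX,T)=11, d(IX,Y)=57/2
iteration 2: select IX,T (d=11); attach at lengths (5, 11/2); label the merged cluster ITX
  updated: d(F,ITX)=109/3, d(H,ITX)=68/3, d(ITX,L)=91/3, d(ITX,Y)=24
iteration 3: select H,Y (d=15); attach at lengths (15/2, 15/2); label the merged cluster HY
  updated: d(F,HY)=93/2, d(HY,ITX)=70/3, d(HY,L)=47/2
iteration 4: select HY,ITX (d=70/3); attach at lengths (25/6, 37/6); label the merged cluster HITXY
  updated: d(F,HITXY)=202/5, d(HITXY,L)=138/5
iteration 5: select HITXY,L (d=138/5); attach at lengths (32/15, 69/5); label the merged cluster HILTXY
  updated: d(F,HILTXY)=116/3
iteration 6: select F,HILTXY (d=116/3); attach at lengths (58/3, 83/15); label the merged cluster FHILTXY
final tree: (F:58/3,(((H:15/2,Y:15/2):25/6,((I:1/2,X:1/2):5,T:11/2):37/6):32/15,L:69/5):83/15)
total length: 2329/30

(F:58/3,(((H:15/2,Y:15/2):25/6,((I:1/2,X:1/2):5,T:11/2):37/6):32/15,L:69/5):83/15)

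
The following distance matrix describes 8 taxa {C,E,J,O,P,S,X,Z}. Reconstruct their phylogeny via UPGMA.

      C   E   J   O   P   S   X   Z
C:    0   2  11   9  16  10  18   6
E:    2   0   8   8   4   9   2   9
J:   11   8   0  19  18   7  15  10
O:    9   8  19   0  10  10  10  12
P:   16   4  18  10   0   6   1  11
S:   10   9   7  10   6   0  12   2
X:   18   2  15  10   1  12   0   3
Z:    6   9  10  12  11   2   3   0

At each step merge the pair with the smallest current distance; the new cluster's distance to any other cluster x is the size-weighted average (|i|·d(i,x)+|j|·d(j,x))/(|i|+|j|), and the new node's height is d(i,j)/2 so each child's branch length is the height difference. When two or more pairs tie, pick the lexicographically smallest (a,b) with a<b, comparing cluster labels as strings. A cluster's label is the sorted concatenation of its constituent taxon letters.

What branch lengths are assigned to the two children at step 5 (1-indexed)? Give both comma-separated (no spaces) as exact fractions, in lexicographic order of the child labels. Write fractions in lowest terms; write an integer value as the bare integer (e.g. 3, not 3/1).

iteration 1: select P,X (d=1); attach at lengths (1/2, 1/2); label the merged cluster PX
  updated: d(C,PX)=17, d(E,PX)=3, d(J,PX)=33/2, d(O,PX)=10, d(PX,S)=9, d(PX,Z)=7
iteration 2: select C,E (d=2); attach at lengths (1, 1); label the merged cluster CE
  updated: d(CE,J)=19/2, d(CE,O)=17/2, d(CE,PX)=10, d(CE,S)=19/2, d(CE,Z)=15/2
iteration 3: select S,Z (d=2); attach at lengths (1, 1); label the merged cluster SZ
  updated: d(CE,SZ)=17/2, d(J,SZ)=17/2, d(O,SZ)=11, d(PX,SZ)=8
iteration 4: select PX,SZ (d=8); attach at lengths (7/2, 3); label the merged cluster PSXZ
  updated: d(CE,PSXZ)=37/4, d(J,PSXZ)=25/2, d(O,PSXZ)=21/2
iteration 5: select CE,O (d=17/2); attach at lengths (13/4, 17/4); label the merged cluster CEO
  updated: d(CEO,J)=38/3, d(CEO,PSXZ)=29/3
iteration 6: select CEO,PSXZ (d=29/3); attach at lengths (7/12, 5/6); label the merged cluster CEOPSXZ
  updated: d(CEOPSXZ,J)=88/7
iteration 7: select CEOPSXZ,J (d=88/7); attach at lengths (61/42, 44/7); label the merged cluster CEJOPSXZ
final tree: ((((C:1,E:1):13/4,O:17/4):7/12,((P:1/2,X:1/2):7/2,(S:1,Z:1):3):5/6):61/42,J:44/7)
total length: 2365/84

13/4,17/4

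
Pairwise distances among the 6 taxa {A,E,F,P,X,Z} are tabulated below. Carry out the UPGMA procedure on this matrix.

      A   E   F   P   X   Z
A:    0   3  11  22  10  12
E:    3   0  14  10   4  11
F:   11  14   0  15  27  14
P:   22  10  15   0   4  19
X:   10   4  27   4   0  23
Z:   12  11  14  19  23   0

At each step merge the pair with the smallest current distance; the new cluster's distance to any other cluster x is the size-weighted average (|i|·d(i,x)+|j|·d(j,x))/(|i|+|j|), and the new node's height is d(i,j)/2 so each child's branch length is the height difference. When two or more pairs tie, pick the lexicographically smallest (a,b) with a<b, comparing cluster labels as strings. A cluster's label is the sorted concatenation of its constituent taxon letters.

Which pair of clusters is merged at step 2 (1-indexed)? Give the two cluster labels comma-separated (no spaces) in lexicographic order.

P,X

iteration 1: select A,E (d=3); attach at lengths (3/2, 3/2); label the merged cluster AE
  updated: d(AE,F)=25/2, d(AE,P)=16, d(AE,X)=7, d(AE,Z)=23/2
iteration 2: select P,X (d=4); attach at lengths (2, 2); label the merged cluster PX
  updated: d(AE,PX)=23/2, d(F,PX)=21, d(PX,Z)=21
iteration 3: select AE,PX (d=23/2); attach at lengths (17/4, 15/4); label the merged cluster AEPX
  updated: d(AEPX,F)=67/4, d(AEPX,Z)=65/4
iteration 4: select F,Z (d=14); attach at lengths (7, 7); label the merged cluster FZ
  updated: d(AEPX,FZ)=33/2
iteration 5: select AEPX,FZ (d=33/2); attach at lengths (5/2, 5/4); label the merged cluster AEFPXZ
final tree: (((A:3/2,E:3/2):17/4,(P:2,X:2):15/4):5/2,(F:7,Z:7):5/4)
total length: 131/4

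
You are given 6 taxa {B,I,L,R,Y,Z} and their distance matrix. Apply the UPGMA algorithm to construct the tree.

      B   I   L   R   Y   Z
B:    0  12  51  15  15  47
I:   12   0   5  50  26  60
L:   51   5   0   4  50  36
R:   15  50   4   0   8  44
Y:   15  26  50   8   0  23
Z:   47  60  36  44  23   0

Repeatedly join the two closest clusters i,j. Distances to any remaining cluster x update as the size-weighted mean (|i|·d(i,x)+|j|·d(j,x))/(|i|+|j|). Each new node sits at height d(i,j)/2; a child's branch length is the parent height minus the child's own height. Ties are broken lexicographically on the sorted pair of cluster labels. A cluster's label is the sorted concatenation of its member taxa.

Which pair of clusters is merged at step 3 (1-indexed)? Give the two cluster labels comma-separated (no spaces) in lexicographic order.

1. join L+R (d=4) ⇒ LR; edges |L|=2, |R|=2
  updated: d(B,LR)=33, d(I,LR)=55/2, d(LR,Y)=29, d(LR,Z)=40
2. join B+I (d=12) ⇒ BI; edges |B|=6, |I|=6
  updated: d(BI,LR)=121/4, d(BI,Y)=41/2, d(BI,Z)=107/2
3. join BI+Y (d=41/2) ⇒ BIY; edges |BI|=17/4, |Y|=41/4
  updated: d(BIY,LR)=179/6, d(BIY,Z)=130/3
4. join BIY+LR (d=179/6) ⇒ BILRY; edges |BIY|=14/3, |LR|=155/12
  updated: d(BILRY,Z)=42
5. join BILRY+Z (d=42) ⇒ BILRYZ; edges |BILRY|=73/12, |Z|=21
final tree: ((((B:6,I:6):17/4,Y:41/4):14/3,(L:2,R:2):155/12):73/12,Z:21)
total length: 451/6

BI,Y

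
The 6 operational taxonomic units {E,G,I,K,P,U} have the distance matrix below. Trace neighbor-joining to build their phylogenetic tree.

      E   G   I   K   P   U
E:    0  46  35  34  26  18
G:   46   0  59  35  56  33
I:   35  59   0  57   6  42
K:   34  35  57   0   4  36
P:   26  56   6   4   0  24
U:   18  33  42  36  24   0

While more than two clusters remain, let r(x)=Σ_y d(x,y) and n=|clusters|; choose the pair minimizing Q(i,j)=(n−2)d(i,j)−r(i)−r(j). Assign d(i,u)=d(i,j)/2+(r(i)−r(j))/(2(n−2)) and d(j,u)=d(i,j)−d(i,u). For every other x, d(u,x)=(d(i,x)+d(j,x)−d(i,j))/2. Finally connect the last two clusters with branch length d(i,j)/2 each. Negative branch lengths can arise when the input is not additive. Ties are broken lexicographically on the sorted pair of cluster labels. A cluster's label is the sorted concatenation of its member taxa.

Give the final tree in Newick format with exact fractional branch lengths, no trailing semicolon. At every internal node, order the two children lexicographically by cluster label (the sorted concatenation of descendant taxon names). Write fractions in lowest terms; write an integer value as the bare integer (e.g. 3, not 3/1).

(((E:39/4,U:33/4):7/2,(G:47/2,K:23/2):29/4):65/8,(I:107/8,P:-59/8):65/8)

iteration 1: select I,P (d=6, Q=-291); attach at lengths (107/8, -59/8); label the merged cluster IP
  updated: d(E,IP)=55/2, d(G,IP)=109/2, d(IP,K)=55/2, d(IP,U)=30
iteration 2: select G,K (d=35, Q=-196); attach at lengths (47/2, 23/2); label the merged cluster GK
  updated: d(E,GK)=45/2, d(GK,IP)=47/2, d(GK,U)=17
iteration 3: select E,U (d=18, Q=-97); attach at lengths (39/4, 33/4); label the merged cluster EU
  updated: d(EU,GK)=43/4, d(EU,IP)=79/4
iteration 4: select EU,GK (d=43/4, Q=-54); attach at lengths (7/2, 29/4); label the merged cluster EGKU
  updated: d(EGKU,IP)=65/4
iteration 5: select EGKU,IP (d=65/4); attach at lengths (65/8, 65/8); label the merged cluster EGIKPU
final tree: (((E:39/4,U:33/4):7/2,(G:47/2,K:23/2):29/4):65/8,(I:107/8,P:-59/8):65/8)
total length: 86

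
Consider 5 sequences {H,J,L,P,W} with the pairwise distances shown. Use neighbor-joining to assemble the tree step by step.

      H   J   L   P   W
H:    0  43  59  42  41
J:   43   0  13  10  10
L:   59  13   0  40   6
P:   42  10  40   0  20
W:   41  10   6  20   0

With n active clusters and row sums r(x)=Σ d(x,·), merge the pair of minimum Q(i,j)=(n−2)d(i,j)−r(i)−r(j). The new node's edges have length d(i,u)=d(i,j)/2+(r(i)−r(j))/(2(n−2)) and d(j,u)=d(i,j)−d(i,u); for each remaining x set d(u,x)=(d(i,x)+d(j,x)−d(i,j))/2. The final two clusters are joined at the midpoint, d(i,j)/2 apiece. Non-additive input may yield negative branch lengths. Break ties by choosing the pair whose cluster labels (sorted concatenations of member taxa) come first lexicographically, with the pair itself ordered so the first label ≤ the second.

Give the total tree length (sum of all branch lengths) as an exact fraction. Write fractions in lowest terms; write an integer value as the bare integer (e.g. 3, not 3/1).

step 1: merge (L,W) at d=6, Q=-177; branch lengths L→59/6, W→-23/6; new cluster LW
  updated: d(H,LW)=47, d(J,LW)=17/2, d(LW,P)=27
step 2: merge (H,P) at d=42, Q=-127; branch lengths H→137/4, P→31/4; new cluster HP
  updated: d(HP,J)=11/2, d(HP,LW)=16
step 3: merge (HP,J) at d=11/2, Q=-30; branch lengths HP→13/2, J→-1; new cluster HJP
  updated: d(HJP,LW)=19/2
step 4: merge (HJP,LW) at d=19/2; branch lengths HJP→19/4, LW→19/4; new cluster HJLPW
final tree: (((H:137/4,P:31/4):13/2,J:-1):19/4,(L:59/6,W:-23/6):19/4)
total length: 63

63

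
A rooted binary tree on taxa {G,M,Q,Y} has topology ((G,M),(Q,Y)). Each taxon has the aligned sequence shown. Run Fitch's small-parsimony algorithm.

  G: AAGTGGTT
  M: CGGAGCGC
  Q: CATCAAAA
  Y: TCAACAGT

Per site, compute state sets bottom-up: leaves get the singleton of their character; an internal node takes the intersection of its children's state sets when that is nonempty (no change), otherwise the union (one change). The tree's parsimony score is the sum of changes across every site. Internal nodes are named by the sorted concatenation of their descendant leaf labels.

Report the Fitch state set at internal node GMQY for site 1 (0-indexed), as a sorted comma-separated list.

A

GM@0: {A} ∪ {C} = {A,C} (union, +1)
QY@0: {C} ∪ {T} = {C,T} (union, +1)
GMQY@0: {A,C} ∩ {C,T} = {C} (intersection, +0)
GM@1: {A} ∪ {G} = {A,G} (union, +1)
QY@1: {A} ∪ {C} = {A,C} (union, +1)
GMQY@1: {A,G} ∩ {A,C} = {A} (intersection, +0)
GM@2: {G} ∩ {G} = {G} (intersection, +0)
QY@2: {T} ∪ {A} = {A,T} (union, +1)
GMQY@2: {G} ∪ {A,T} = {A,G,T} (union, +1)
GM@3: {T} ∪ {A} = {A,T} (union, +1)
QY@3: {C} ∪ {A} = {A,C} (union, +1)
GMQY@3: {A,T} ∩ {A,C} = {A} (intersection, +0)
GM@4: {G} ∩ {G} = {G} (intersection, +0)
QY@4: {A} ∪ {C} = {A,C} (union, +1)
GMQY@4: {G} ∪ {A,C} = {A,C,G} (union, +1)
GM@5: {G} ∪ {C} = {C,G} (union, +1)
QY@5: {A} ∩ {A} = {A} (intersection, +0)
GMQY@5: {C,G} ∪ {A} = {A,C,G} (union, +1)
GM@6: {T} ∪ {G} = {G,T} (union, +1)
QY@6: {A} ∪ {G} = {A,G} (union, +1)
GMQY@6: {G,T} ∩ {A,G} = {G} (intersection, +0)
GM@7: {T} ∪ {C} = {C,T} (union, +1)
QY@7: {A} ∪ {T} = {A,T} (union, +1)
GMQY@7: {C,T} ∩ {A,T} = {T} (intersection, +0)
per-site changes: [2, 2, 2, 2, 2, 2, 2, 2]; total = 16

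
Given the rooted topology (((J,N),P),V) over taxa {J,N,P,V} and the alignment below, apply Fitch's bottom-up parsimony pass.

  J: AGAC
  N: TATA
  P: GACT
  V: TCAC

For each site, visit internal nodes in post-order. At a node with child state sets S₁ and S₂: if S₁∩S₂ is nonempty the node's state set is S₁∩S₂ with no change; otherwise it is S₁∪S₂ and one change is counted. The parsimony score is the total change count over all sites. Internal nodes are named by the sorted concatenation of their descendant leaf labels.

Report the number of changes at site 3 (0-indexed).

[col 0] JN: children J:{A}, N:{T} ∪→ {A,T}; cost 1
[col 0] JNP: children JN:{A,T}, P:{G} ∪→ {A,G,T}; cost 1
[col 0] JNPV: children JNP:{A,G,T}, V:{T} ∩→ {T}; cost 0
[col 1] JN: children J:{G}, N:{A} ∪→ {A,G}; cost 1
[col 1] JNP: children JN:{A,G}, P:{A} ∩→ {A}; cost 0
[col 1] JNPV: children JNP:{A}, V:{C} ∪→ {A,C}; cost 1
[col 2] JN: children J:{A}, N:{T} ∪→ {A,T}; cost 1
[col 2] JNP: children JN:{A,T}, P:{C} ∪→ {A,C,T}; cost 1
[col 2] JNPV: children JNP:{A,C,T}, V:{A} ∩→ {A}; cost 0
[col 3] JN: children J:{C}, N:{A} ∪→ {A,C}; cost 1
[col 3] JNP: children JN:{A,C}, P:{T} ∪→ {A,C,T}; cost 1
[col 3] JNPV: children JNP:{A,C,T}, V:{C} ∩→ {C}; cost 0
per-site changes: [2, 2, 2, 2]; total = 8

2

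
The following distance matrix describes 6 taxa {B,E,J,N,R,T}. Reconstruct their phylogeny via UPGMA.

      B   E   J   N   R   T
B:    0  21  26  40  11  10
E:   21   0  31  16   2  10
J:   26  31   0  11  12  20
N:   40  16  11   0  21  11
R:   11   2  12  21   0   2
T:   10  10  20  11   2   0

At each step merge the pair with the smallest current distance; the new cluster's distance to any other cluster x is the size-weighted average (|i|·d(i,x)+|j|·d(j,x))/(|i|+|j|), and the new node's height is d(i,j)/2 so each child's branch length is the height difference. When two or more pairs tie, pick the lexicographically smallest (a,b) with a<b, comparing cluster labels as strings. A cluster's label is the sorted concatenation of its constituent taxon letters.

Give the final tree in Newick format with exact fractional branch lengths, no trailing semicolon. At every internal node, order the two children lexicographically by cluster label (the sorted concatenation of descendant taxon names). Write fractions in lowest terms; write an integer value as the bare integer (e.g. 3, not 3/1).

((B:7,((E:1,R:1):2,T:3):4):65/16,(J:11/2,N:11/2):89/16)

iteration 1: select E,R (d=2); attach at lengths (1, 1); label the merged cluster ER
  updated: d(B,ER)=16, d(ER,J)=43/2, d(ER,N)=37/2, d(ER,T)=6
iteration 2: select ER,T (d=6); attach at lengths (2, 3); label the merged cluster ERT
  updated: d(B,ERT)=14, d(ERT,J)=21, d(ERT,N)=16
iteration 3: select J,N (d=11); attach at lengths (11/2, 11/2); label the merged cluster JN
  updated: d(B,JN)=33, d(ERT,JN)=37/2
iteration 4: select B,ERT (d=14); attach at lengths (7, 4); label the merged cluster BERT
  updated: d(BERT,JN)=177/8
iteration 5: select BERT,JN (d=177/8); attach at lengths (65/16, 89/16); label the merged cluster BEJNRT
final tree: ((B:7,((E:1,R:1):2,T:3):4):65/16,(J:11/2,N:11/2):89/16)
total length: 309/8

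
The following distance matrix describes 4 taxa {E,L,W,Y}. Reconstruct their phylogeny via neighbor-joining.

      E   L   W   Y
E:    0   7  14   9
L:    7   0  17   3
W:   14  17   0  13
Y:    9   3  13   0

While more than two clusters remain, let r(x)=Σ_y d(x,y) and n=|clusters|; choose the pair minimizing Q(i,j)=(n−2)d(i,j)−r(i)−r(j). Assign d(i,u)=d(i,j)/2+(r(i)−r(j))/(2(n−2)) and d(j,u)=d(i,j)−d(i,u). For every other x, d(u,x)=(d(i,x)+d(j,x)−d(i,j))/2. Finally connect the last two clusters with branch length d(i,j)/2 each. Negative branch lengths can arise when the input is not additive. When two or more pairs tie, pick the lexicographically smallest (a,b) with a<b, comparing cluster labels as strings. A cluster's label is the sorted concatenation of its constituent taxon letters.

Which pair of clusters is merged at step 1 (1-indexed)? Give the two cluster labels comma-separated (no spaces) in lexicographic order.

E,W

1. join E+W (d=14, Q=-46) ⇒ EW; edges |E|=7/2, |W|=21/2
  updated: d(EW,L)=5, d(EW,Y)=4
2. join EW+L (d=5, Q=-12) ⇒ ELW; edges |EW|=3, |L|=2
  updated: d(ELW,Y)=1
3. join ELW+Y (d=1) ⇒ ELWY; edges |ELW|=1/2, |Y|=1/2
final tree: (((E:7/2,W:21/2):3,L:2):1/2,Y:1/2)
total length: 20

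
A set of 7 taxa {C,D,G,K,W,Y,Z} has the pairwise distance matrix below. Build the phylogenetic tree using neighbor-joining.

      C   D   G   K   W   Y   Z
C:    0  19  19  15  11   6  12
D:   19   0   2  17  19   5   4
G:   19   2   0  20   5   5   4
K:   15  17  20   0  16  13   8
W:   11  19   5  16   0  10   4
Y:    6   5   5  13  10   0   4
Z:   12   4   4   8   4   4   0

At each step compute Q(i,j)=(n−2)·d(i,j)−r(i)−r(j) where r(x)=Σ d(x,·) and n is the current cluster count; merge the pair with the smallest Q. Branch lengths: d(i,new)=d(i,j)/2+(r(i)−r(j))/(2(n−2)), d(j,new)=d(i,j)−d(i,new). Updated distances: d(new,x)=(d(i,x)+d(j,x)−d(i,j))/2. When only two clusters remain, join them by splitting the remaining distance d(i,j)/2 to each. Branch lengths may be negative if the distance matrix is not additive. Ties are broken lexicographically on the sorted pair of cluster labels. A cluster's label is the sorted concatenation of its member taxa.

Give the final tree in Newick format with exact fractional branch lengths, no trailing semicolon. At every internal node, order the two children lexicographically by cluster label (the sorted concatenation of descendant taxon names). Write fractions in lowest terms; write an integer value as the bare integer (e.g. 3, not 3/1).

iteration 1: select D,G (d=2, Q=-111); attach at lengths (21/10, -1/10); label the merged cluster DG
  updated: d(C,DG)=18, d(DG,K)=35/2, d(DG,W)=11, d(DG,Y)=4, d(DG,Z)=3
iteration 2: select C,Y (d=6, Q=-75); attach at lengths (49/8, -1/8); label the merged cluster CY
  updated: d(CY,DG)=8, d(CY,K)=11, d(CY,W)=15/2, d(CY,Z)=5
iteration 3: select CY,K (d=11, Q=-51); attach at lengths (2, 9); label the merged cluster CKY
  updated: d(CKY,DG)=29/4, d(CKY,W)=25/4, d(CKY,Z)=1
iteration 4: select CKY,W (d=25/4, Q=-93/4); attach at lengths (23/16, 77/16); label the merged cluster CKWY
  updated: d(CKWY,DG)=6, d(CKWY,Z)=-5/8
iteration 5: select CKWY,DG (d=6, Q=-67/8); attach at lengths (19/16, 77/16); label the merged cluster CDGKWY
  updated: d(CDGKWY,Z)=-29/16
iteration 6: select CDGKWY,Z (d=-29/16); attach at lengths (-29/32, -29/32); label the merged cluster CDGKWYZ
final tree: (((((C:49/8,Y:-1/8):2,K:9):23/16,W:77/16):19/16,(D:21/10,G:-1/10):77/16):-29/32,Z:-29/32)
total length: 471/16

(((((C:49/8,Y:-1/8):2,K:9):23/16,W:77/16):19/16,(D:21/10,G:-1/10):77/16):-29/32,Z:-29/32)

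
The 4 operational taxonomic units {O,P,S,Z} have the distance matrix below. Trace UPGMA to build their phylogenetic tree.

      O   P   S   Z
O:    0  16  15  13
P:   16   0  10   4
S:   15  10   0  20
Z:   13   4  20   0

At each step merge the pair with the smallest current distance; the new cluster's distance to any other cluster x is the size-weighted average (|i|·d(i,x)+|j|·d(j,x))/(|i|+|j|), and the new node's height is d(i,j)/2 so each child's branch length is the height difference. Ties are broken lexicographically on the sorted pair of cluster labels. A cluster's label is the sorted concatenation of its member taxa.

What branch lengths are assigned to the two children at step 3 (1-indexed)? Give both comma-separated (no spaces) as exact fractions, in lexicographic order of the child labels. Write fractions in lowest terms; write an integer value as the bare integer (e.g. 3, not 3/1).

1/4,15/2

iteration 1: select P,Z (d=4); attach at lengths (2, 2); label the merged cluster PZ
  updated: d(O,PZ)=29/2, d(PZ,S)=15
iteration 2: select O,PZ (d=29/2); attach at lengths (29/4, 21/4); label the merged cluster OPZ
  updated: d(OPZ,S)=15
iteration 3: select OPZ,S (d=15); attach at lengths (1/4, 15/2); label the merged cluster OPSZ
final tree: ((O:29/4,(P:2,Z:2):21/4):1/4,S:15/2)
total length: 97/4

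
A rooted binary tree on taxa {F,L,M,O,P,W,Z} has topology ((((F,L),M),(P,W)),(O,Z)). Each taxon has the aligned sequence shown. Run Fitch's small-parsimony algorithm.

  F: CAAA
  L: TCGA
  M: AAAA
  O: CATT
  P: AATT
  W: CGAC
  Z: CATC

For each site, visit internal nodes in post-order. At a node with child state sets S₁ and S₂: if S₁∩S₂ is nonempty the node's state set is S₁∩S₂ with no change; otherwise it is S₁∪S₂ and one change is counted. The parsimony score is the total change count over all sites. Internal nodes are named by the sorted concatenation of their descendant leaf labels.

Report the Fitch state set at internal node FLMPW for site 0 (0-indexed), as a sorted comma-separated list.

site 0, node FL: F={C} ∪ L={T} → {C,T} (+1)
site 0, node FLM: FL={C,T} ∪ M={A} → {A,C,T} (+1)
site 0, node PW: P={A} ∪ W={C} → {A,C} (+1)
site 0, node FLMPW: FLM={A,C,T} ∩ PW={A,C} → {A,C} (+0)
site 0, node OZ: O={C} ∩ Z={C} → {C} (+0)
site 0, node FLMOPWZ: FLMPW={A,C} ∩ OZ={C} → {C} (+0)
site 1, node FL: F={A} ∪ L={C} → {A,C} (+1)
site 1, node FLM: FL={A,C} ∩ M={A} → {A} (+0)
site 1, node PW: P={A} ∪ W={G} → {A,G} (+1)
site 1, node FLMPW: FLM={A} ∩ PW={A,G} → {A} (+0)
site 1, node OZ: O={A} ∩ Z={A} → {A} (+0)
site 1, node FLMOPWZ: FLMPW={A} ∩ OZ={A} → {A} (+0)
site 2, node FL: F={A} ∪ L={G} → {A,G} (+1)
site 2, node FLM: FL={A,G} ∩ M={A} → {A} (+0)
site 2, node PW: P={T} ∪ W={A} → {A,T} (+1)
site 2, node FLMPW: FLM={A} ∩ PW={A,T} → {A} (+0)
site 2, node OZ: O={T} ∩ Z={T} → {T} (+0)
site 2, node FLMOPWZ: FLMPW={A} ∪ OZ={T} → {A,T} (+1)
site 3, node FL: F={A} ∩ L={A} → {A} (+0)
site 3, node FLM: FL={A} ∩ M={A} → {A} (+0)
site 3, node PW: P={T} ∪ W={C} → {C,T} (+1)
site 3, node FLMPW: FLM={A} ∪ PW={C,T} → {A,C,T} (+1)
site 3, node OZ: O={T} ∪ Z={C} → {C,T} (+1)
site 3, node FLMOPWZ: FLMPW={A,C,T} ∩ OZ={C,T} → {C,T} (+0)
per-site changes: [3, 2, 3, 3]; total = 11

A,C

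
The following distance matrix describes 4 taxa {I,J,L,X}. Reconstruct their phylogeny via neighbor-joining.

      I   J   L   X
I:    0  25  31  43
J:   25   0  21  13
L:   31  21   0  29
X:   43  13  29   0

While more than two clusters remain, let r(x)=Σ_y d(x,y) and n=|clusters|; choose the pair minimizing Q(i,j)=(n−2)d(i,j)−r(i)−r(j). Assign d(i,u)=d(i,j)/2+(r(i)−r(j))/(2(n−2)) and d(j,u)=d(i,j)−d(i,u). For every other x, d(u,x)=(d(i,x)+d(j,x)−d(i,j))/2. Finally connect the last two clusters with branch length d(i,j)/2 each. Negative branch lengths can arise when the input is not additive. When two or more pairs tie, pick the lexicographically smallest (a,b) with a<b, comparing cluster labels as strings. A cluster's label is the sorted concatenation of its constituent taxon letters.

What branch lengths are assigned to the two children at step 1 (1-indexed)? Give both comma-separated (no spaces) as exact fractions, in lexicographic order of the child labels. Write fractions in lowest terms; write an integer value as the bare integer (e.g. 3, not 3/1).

20,11

step 1: merge (I,L) at d=31, Q=-118; branch lengths I→20, L→11; new cluster IL
  updated: d(IL,J)=15/2, d(IL,X)=41/2
step 2: merge (IL,J) at d=15/2, Q=-41; branch lengths IL→15/2, J→0; new cluster IJL
  updated: d(IJL,X)=13
step 3: merge (IJL,X) at d=13; branch lengths IJL→13/2, X→13/2; new cluster IJLX
final tree: (((I:20,L:11):15/2,J:0):13/2,X:13/2)
total length: 103/2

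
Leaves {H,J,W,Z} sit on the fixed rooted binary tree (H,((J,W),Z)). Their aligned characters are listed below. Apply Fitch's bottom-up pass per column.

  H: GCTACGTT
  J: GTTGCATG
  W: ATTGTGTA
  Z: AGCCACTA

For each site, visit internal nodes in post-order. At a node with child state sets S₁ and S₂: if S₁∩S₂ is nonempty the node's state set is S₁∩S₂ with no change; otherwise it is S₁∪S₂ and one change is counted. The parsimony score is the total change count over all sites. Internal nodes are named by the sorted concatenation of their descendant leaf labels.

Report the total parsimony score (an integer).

13

[col 0] JW: children J:{G}, W:{A} ∪→ {A,G}; cost 1
[col 0] JWZ: children JW:{A,G}, Z:{A} ∩→ {A}; cost 0
[col 0] HJWZ: children H:{G}, JWZ:{A} ∪→ {A,G}; cost 1
[col 1] JW: children J:{T}, W:{T} ∩→ {T}; cost 0
[col 1] JWZ: children JW:{T}, Z:{G} ∪→ {G,T}; cost 1
[col 1] HJWZ: children H:{C}, JWZ:{G,T} ∪→ {C,G,T}; cost 1
[col 2] JW: children J:{T}, W:{T} ∩→ {T}; cost 0
[col 2] JWZ: children JW:{T}, Z:{C} ∪→ {C,T}; cost 1
[col 2] HJWZ: children H:{T}, JWZ:{C,T} ∩→ {T}; cost 0
[col 3] JW: children J:{G}, W:{G} ∩→ {G}; cost 0
[col 3] JWZ: children JW:{G}, Z:{C} ∪→ {C,G}; cost 1
[col 3] HJWZ: children H:{A}, JWZ:{C,G} ∪→ {A,C,G}; cost 1
[col 4] JW: children J:{C}, W:{T} ∪→ {C,T}; cost 1
[col 4] JWZ: children JW:{C,T}, Z:{A} ∪→ {A,C,T}; cost 1
[col 4] HJWZ: children H:{C}, JWZ:{A,C,T} ∩→ {C}; cost 0
[col 5] JW: children J:{A}, W:{G} ∪→ {A,G}; cost 1
[col 5] JWZ: children JW:{A,G}, Z:{C} ∪→ {A,C,G}; cost 1
[col 5] HJWZ: children H:{G}, JWZ:{A,C,G} ∩→ {G}; cost 0
[col 6] JW: children J:{T}, W:{T} ∩→ {T}; cost 0
[col 6] JWZ: children JW:{T}, Z:{T} ∩→ {T}; cost 0
[col 6] HJWZ: children H:{T}, JWZ:{T} ∩→ {T}; cost 0
[col 7] JW: children J:{G}, W:{A} ∪→ {A,G}; cost 1
[col 7] JWZ: children JW:{A,G}, Z:{A} ∩→ {A}; cost 0
[col 7] HJWZ: children H:{T}, JWZ:{A} ∪→ {A,T}; cost 1
per-site changes: [2, 2, 1, 2, 2, 2, 0, 2]; total = 13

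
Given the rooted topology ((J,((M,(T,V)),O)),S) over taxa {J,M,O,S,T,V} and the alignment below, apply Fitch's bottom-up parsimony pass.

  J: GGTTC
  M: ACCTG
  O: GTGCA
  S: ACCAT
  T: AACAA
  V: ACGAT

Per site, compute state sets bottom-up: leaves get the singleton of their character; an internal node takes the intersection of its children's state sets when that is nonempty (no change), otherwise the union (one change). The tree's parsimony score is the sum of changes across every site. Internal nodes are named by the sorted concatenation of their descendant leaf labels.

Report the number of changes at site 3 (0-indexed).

3

site 0, node TV: T={A} ∩ V={A} → {A} (+0)
site 0, node MTV: M={A} ∩ TV={A} → {A} (+0)
site 0, node MOTV: MTV={A} ∪ O={G} → {A,G} (+1)
site 0, node JMOTV: J={G} ∩ MOTV={A,G} → {G} (+0)
site 0, node JMOSTV: JMOTV={G} ∪ S={A} → {A,G} (+1)
site 1, node TV: T={A} ∪ V={C} → {A,C} (+1)
site 1, node MTV: M={C} ∩ TV={A,C} → {C} (+0)
site 1, node MOTV: MTV={C} ∪ O={T} → {C,T} (+1)
site 1, node JMOTV: J={G} ∪ MOTV={C,T} → {C,G,T} (+1)
site 1, node JMOSTV: JMOTV={C,G,T} ∩ S={C} → {C} (+0)
site 2, node TV: T={C} ∪ V={G} → {C,G} (+1)
site 2, node MTV: M={C} ∩ TV={C,G} → {C} (+0)
site 2, node MOTV: MTV={C} ∪ O={G} → {C,G} (+1)
site 2, node JMOTV: J={T} ∪ MOTV={C,G} → {C,G,T} (+1)
site 2, node JMOSTV: JMOTV={C,G,T} ∩ S={C} → {C} (+0)
site 3, node TV: T={A} ∩ V={A} → {A} (+0)
site 3, node MTV: M={T} ∪ TV={A} → {A,T} (+1)
site 3, node MOTV: MTV={A,T} ∪ O={C} → {A,C,T} (+1)
site 3, node JMOTV: J={T} ∩ MOTV={A,C,T} → {T} (+0)
site 3, node JMOSTV: JMOTV={T} ∪ S={A} → {A,T} (+1)
site 4, node TV: T={A} ∪ V={T} → {A,T} (+1)
site 4, node MTV: M={G} ∪ TV={A,T} → {A,G,T} (+1)
site 4, node MOTV: MTV={A,G,T} ∩ O={A} → {A} (+0)
site 4, node JMOTV: J={C} ∪ MOTV={A} → {A,C} (+1)
site 4, node JMOSTV: JMOTV={A,C} ∪ S={T} → {A,C,T} (+1)
per-site changes: [2, 3, 3, 3, 4]; total = 15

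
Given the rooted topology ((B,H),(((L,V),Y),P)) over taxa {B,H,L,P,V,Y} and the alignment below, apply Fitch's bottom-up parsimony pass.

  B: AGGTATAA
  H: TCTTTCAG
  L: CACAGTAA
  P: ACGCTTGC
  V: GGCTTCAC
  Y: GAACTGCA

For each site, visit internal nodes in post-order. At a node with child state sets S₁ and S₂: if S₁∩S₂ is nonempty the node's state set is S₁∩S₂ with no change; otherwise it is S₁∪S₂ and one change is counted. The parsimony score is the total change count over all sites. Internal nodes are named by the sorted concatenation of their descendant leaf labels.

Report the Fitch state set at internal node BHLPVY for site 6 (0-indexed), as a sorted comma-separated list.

A

site 0, node BH: B={A} ∪ H={T} → {A,T} (+1)
site 0, node LV: L={C} ∪ V={G} → {C,G} (+1)
site 0, node LVY: LV={C,G} ∩ Y={G} → {G} (+0)
site 0, node LPVY: LVY={G} ∪ P={A} → {A,G} (+1)
site 0, node BHLPVY: BH={A,T} ∩ LPVY={A,G} → {A} (+0)
site 1, node BH: B={G} ∪ H={C} → {C,G} (+1)
site 1, node LV: L={A} ∪ V={G} → {A,G} (+1)
site 1, node LVY: LV={A,G} ∩ Y={A} → {A} (+0)
site 1, node LPVY: LVY={A} ∪ P={C} → {A,C} (+1)
site 1, node BHLPVY: BH={C,G} ∩ LPVY={A,C} → {C} (+0)
site 2, node BH: B={G} ∪ H={T} → {G,T} (+1)
site 2, node LV: L={C} ∩ V={C} → {C} (+0)
site 2, node LVY: LV={C} ∪ Y={A} → {A,C} (+1)
site 2, node LPVY: LVY={A,C} ∪ P={G} → {A,C,G} (+1)
site 2, node BHLPVY: BH={G,T} ∩ LPVY={A,C,G} → {G} (+0)
site 3, node BH: B={T} ∩ H={T} → {T} (+0)
site 3, node LV: L={A} ∪ V={T} → {A,T} (+1)
site 3, node LVY: LV={A,T} ∪ Y={C} → {A,C,T} (+1)
site 3, node LPVY: LVY={A,C,T} ∩ P={C} → {C} (+0)
site 3, node BHLPVY: BH={T} ∪ LPVY={C} → {C,T} (+1)
site 4, node BH: B={A} ∪ H={T} → {A,T} (+1)
site 4, node LV: L={G} ∪ V={T} → {G,T} (+1)
site 4, node LVY: LV={G,T} ∩ Y={T} → {T} (+0)
site 4, node LPVY: LVY={T} ∩ P={T} → {T} (+0)
site 4, node BHLPVY: BH={A,T} ∩ LPVY={T} → {T} (+0)
site 5, node BH: B={T} ∪ H={C} → {C,T} (+1)
site 5, node LV: L={T} ∪ V={C} → {C,T} (+1)
site 5, node LVY: LV={C,T} ∪ Y={G} → {C,G,T} (+1)
site 5, node LPVY: LVY={C,G,T} ∩ P={T} → {T} (+0)
site 5, node BHLPVY: BH={C,T} ∩ LPVY={T} → {T} (+0)
site 6, node BH: B={A} ∩ H={A} → {A} (+0)
site 6, node LV: L={A} ∩ V={A} → {A} (+0)
site 6, node LVY: LV={A} ∪ Y={C} → {A,C} (+1)
site 6, node LPVY: LVY={A,C} ∪ P={G} → {A,C,G} (+1)
site 6, node BHLPVY: BH={A} ∩ LPVY={A,C,G} → {A} (+0)
site 7, node BH: B={A} ∪ H={G} → {A,G} (+1)
site 7, node LV: L={A} ∪ V={C} → {A,C} (+1)
site 7, node LVY: LV={A,C} ∩ Y={A} → {A} (+0)
site 7, node LPVY: LVY={A} ∪ P={C} → {A,C} (+1)
site 7, node BHLPVY: BH={A,G} ∩ LPVY={A,C} → {A} (+0)
per-site changes: [3, 3, 3, 3, 2, 3, 2, 3]; total = 22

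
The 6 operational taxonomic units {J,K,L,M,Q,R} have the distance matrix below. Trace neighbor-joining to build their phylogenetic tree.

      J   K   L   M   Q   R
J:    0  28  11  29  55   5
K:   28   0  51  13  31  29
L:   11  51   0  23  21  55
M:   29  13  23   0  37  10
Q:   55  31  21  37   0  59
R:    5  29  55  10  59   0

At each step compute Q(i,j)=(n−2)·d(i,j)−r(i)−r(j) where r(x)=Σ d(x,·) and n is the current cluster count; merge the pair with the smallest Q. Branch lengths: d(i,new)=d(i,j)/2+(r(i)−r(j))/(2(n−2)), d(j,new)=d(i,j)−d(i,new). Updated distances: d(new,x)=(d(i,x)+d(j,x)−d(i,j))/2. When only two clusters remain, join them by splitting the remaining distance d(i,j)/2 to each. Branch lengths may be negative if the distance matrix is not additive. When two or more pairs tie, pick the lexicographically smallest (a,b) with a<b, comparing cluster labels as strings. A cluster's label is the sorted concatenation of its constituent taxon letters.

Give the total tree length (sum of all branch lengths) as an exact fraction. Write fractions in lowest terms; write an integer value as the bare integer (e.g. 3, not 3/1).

287/4

iteration 1: select L,Q (d=21, Q=-280); attach at lengths (21/4, 63/4); label the merged cluster LQ
  updated: d(J,LQ)=45/2, d(K,LQ)=61/2, d(LQ,M)=39/2, d(LQ,R)=93/2
iteration 2: select J,R (d=5, Q=-160); attach at lengths (3/2, 7/2); label the merged cluster JR
  updated: d(JR,K)=26, d(JR,LQ)=32, d(JR,M)=17
iteration 3: select JR,LQ (d=32, Q=-93); attach at lengths (57/4, 71/4); label the merged cluster JLQR
  updated: d(JLQR,K)=49/4, d(JLQR,M)=9/4
iteration 4: select JLQR,K (d=49/4, Q=-55/2); attach at lengths (3/4, 23/2); label the merged cluster JKLQR
  updated: d(JKLQR,M)=3/2
iteration 5: select JKLQR,M (d=3/2); attach at lengths (3/4, 3/4); label the merged cluster JKLMQR
final tree: ((((J:3/2,R:7/2):57/4,(L:21/4,Q:63/4):71/4):3/4,K:23/2):3/4,M:3/4)
total length: 287/4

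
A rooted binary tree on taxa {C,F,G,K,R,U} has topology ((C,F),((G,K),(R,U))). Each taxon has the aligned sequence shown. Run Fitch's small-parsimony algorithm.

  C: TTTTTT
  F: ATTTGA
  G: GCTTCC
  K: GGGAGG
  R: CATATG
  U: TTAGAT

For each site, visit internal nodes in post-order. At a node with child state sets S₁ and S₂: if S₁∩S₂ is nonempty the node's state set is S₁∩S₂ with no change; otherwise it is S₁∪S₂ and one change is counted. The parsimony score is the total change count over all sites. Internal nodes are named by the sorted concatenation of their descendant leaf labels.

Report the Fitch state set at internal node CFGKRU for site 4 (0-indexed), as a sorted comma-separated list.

CF@0: {T} ∪ {A} = {A,T} (union, +1)
GK@0: {G} ∩ {G} = {G} (intersection, +0)
RU@0: {C} ∪ {T} = {C,T} (union, +1)
GKRU@0: {G} ∪ {C,T} = {C,G,T} (union, +1)
CFGKRU@0: {A,T} ∩ {C,G,T} = {T} (intersection, +0)
CF@1: {T} ∩ {T} = {T} (intersection, +0)
GK@1: {C} ∪ {G} = {C,G} (union, +1)
RU@1: {A} ∪ {T} = {A,T} (union, +1)
GKRU@1: {C,G} ∪ {A,T} = {A,C,G,T} (union, +1)
CFGKRU@1: {T} ∩ {A,C,G,T} = {T} (intersection, +0)
CF@2: {T} ∩ {T} = {T} (intersection, +0)
GK@2: {T} ∪ {G} = {G,T} (union, +1)
RU@2: {T} ∪ {A} = {A,T} (union, +1)
GKRU@2: {G,T} ∩ {A,T} = {T} (intersection, +0)
CFGKRU@2: {T} ∩ {T} = {T} (intersection, +0)
CF@3: {T} ∩ {T} = {T} (intersection, +0)
GK@3: {T} ∪ {A} = {A,T} (union, +1)
RU@3: {A} ∪ {G} = {A,G} (union, +1)
GKRU@3: {A,T} ∩ {A,G} = {A} (intersection, +0)
CFGKRU@3: {T} ∪ {A} = {A,T} (union, +1)
CF@4: {T} ∪ {G} = {G,T} (union, +1)
GK@4: {C} ∪ {G} = {C,G} (union, +1)
RU@4: {T} ∪ {A} = {A,T} (union, +1)
GKRU@4: {C,G} ∪ {A,T} = {A,C,G,T} (union, +1)
CFGKRU@4: {G,T} ∩ {A,C,G,T} = {G,T} (intersection, +0)
CF@5: {T} ∪ {A} = {A,T} (union, +1)
GK@5: {C} ∪ {G} = {C,G} (union, +1)
RU@5: {G} ∪ {T} = {G,T} (union, +1)
GKRU@5: {C,G} ∩ {G,T} = {G} (intersection, +0)
CFGKRU@5: {A,T} ∪ {G} = {A,G,T} (union, +1)
per-site changes: [3, 3, 2, 3, 4, 4]; total = 19

G,T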